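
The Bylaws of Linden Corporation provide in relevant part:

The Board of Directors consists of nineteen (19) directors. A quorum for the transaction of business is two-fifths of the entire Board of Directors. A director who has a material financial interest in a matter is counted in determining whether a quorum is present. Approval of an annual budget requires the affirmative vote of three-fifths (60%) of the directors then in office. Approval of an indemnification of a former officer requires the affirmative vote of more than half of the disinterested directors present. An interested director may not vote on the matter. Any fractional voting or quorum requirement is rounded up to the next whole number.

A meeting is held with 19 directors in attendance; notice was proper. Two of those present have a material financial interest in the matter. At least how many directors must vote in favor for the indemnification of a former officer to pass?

9

The indemnification of a former officer requires a majority of the disinterested directors present (19 − 2 = 17).
A majority of 17 is 9.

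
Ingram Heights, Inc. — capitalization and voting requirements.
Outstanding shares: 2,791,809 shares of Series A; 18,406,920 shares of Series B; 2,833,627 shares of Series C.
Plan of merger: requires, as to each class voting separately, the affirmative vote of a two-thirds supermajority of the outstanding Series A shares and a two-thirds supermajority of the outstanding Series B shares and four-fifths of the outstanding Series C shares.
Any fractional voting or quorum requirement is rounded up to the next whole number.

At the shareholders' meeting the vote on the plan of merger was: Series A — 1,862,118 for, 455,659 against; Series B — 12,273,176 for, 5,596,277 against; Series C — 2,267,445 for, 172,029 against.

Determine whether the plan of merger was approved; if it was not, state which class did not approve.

Series A: 2/3 of 2791809 = 1861206; 1,861,206 required, 1,862,118 in favor — approved.
Series B: 2/3 of 18406920 = 12271280; 12,271,280 required, 12,273,176 in favor — approved.
Series C: 4/5 of 2833627 = 2266901.60, rounded up to 2266902; 2,266,902 required, 2,267,445 in favor — approved.

Approved — every class gave the required vote.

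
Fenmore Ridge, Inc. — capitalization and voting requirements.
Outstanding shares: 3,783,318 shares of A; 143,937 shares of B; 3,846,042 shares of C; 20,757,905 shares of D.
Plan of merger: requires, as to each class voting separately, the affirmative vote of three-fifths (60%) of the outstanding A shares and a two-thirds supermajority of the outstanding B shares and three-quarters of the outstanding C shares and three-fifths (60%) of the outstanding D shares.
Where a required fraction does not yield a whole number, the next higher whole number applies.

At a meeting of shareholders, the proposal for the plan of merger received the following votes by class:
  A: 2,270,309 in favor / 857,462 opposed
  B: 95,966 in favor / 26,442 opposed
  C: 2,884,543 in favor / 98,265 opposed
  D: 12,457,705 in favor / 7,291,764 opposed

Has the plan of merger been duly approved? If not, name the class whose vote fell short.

Approved — every class gave the required vote.

A: 3/5 of 3783318 = 2269990.80, rounded up to 2269991; 2,269,991 required, 2,270,309 in favor — approved.
B: 2/3 of 143937 = 95958; 95,958 required, 95,966 in favor — approved.
C: 3/4 of 3846042 = 2884531.50, rounded up to 2884532; 2,884,532 required, 2,884,543 in favor — approved.
D: 3/5 of 20757905 = 12454743; 12,454,743 required, 12,457,705 in favor — approved.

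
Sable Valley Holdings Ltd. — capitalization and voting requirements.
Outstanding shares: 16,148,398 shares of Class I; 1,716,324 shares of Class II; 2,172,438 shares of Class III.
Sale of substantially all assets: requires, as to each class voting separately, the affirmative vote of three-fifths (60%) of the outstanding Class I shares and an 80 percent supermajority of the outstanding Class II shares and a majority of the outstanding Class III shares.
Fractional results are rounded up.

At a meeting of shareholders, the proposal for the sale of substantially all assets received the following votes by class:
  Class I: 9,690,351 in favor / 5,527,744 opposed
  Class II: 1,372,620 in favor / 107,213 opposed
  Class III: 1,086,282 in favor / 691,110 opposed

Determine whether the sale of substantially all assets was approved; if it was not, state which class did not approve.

Class I: 3/5 of 16148398 = 9689038.80, rounded up to 9689039; 9,689,039 required, 9,690,351 in favor — approved.
Class II: 4/5 of 1716324 = 1373059.20, rounded up to 1373060; 1,373,060 required, 1,372,620 in favor — not approved.
Class III: a majority of 2172438 is 1086220; 1,086,220 required, 1,086,282 in favor — approved.

Not approved — the Class II shares did not give the required vote.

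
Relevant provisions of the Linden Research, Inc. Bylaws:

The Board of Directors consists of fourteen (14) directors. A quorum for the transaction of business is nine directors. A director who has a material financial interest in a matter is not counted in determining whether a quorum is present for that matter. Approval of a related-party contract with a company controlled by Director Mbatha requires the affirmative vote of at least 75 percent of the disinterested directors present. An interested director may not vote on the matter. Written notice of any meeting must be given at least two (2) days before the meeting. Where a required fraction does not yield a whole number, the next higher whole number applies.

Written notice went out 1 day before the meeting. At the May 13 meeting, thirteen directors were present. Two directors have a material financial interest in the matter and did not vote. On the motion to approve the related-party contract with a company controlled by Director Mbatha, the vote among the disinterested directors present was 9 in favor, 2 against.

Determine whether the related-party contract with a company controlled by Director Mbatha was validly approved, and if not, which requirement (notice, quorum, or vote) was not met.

Notice: 1 day given; 2 required (1 < 2). Not satisfied.
Quorum: 13 present, but the 2 interested directors do not count, leaving 11. Quorum is 9. Satisfied.
Vote: the related-party contract with a company controlled by Director Mbatha requires three-fourths of the disinterested directors present (13 − 2 = 11). 3/4 of 11 = 8.25, rounded up to 9, so 9 affirmative votes are needed; 9 voted in favor. Satisfied.

Invalid — notice requirement not satisfied.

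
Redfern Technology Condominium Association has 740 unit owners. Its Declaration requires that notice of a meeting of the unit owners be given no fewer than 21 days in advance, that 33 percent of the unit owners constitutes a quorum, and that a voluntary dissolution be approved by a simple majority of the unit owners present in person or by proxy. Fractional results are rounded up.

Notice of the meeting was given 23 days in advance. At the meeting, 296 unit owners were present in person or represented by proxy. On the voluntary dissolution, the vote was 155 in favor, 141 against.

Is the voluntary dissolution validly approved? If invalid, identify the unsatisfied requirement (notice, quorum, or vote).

Valid — all requirements satisfied.

Notice: 23 days given; 21 required. Satisfied.
Quorum: 33% of 740 = 244.20, rounded up to 245; 296 present. Satisfied.
Vote: requires a majority of those present (296); a majority of 296 is 149, so 149 needed; 155 in favor. Satisfied.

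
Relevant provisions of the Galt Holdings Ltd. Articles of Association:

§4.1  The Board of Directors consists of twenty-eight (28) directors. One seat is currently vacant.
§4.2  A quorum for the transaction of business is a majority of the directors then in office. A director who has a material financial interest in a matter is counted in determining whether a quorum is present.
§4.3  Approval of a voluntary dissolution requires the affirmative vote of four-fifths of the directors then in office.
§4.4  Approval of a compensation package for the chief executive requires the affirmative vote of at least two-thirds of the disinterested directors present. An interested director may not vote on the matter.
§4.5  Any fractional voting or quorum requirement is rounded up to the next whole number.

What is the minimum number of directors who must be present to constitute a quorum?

14

A majority of 27 is 14.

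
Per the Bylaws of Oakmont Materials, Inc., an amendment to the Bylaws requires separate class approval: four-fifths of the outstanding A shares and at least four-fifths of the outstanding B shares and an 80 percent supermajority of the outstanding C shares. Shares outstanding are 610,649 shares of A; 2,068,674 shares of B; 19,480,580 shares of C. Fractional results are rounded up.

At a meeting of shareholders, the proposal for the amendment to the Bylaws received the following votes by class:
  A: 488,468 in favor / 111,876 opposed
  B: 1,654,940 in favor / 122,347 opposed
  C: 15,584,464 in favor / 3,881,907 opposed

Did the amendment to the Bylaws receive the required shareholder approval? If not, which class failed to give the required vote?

A: 4/5 of 610649 = 488519.20, rounded up to 488520; 488,520 required, 488,468 in favor — not approved.
B: 4/5 of 2068674 = 1654939.20, rounded up to 1654940; 1,654,940 required, 1,654,940 in favor — approved.
C: 4/5 of 19480580 = 15584464; 15,584,464 required, 15,584,464 in favor — approved.

Not approved — the A shares did not give the required vote.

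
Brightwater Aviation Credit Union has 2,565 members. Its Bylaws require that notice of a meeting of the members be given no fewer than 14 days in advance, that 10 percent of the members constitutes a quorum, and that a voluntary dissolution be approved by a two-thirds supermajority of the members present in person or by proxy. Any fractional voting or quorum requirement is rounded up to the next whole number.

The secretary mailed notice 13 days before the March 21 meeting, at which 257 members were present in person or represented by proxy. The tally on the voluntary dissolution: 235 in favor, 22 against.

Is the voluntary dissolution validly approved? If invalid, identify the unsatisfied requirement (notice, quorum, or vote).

Invalid — notice requirement not satisfied.

Notice: 13 days given; 14 required. Not satisfied.
Quorum: 10% of 2,565 = 256.50, rounded up to 257; 257 present. Satisfied.
Vote: requires two-thirds of those present (257); 2/3 of 257 = 171.33, rounded up to 172, so 172 needed; 235 in favor. Satisfied.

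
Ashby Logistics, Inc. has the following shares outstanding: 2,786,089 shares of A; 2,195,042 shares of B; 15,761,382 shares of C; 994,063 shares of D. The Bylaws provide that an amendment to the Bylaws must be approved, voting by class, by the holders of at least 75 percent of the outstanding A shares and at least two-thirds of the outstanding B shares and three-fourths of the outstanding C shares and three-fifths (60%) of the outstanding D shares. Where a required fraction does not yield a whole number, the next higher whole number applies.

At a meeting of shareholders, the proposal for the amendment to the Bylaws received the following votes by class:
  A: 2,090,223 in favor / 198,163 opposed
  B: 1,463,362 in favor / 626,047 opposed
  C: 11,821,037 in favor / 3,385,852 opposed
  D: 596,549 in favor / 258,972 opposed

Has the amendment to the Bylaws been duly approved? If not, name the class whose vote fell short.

Approved — every class gave the required vote.

A: 3/4 of 2786089 = 2089566.75, rounded up to 2089567; 2,089,567 required, 2,090,223 in favor — approved.
B: 2/3 of 2195042 = 1463361.33, rounded up to 1463362; 1,463,362 required, 1,463,362 in favor — approved.
C: 3/4 of 15761382 = 11821036.50, rounded up to 11821037; 11,821,037 required, 11,821,037 in favor — approved.
D: 3/5 of 994063 = 596437.80, rounded up to 596438; 596,438 required, 596,549 in favor — approved.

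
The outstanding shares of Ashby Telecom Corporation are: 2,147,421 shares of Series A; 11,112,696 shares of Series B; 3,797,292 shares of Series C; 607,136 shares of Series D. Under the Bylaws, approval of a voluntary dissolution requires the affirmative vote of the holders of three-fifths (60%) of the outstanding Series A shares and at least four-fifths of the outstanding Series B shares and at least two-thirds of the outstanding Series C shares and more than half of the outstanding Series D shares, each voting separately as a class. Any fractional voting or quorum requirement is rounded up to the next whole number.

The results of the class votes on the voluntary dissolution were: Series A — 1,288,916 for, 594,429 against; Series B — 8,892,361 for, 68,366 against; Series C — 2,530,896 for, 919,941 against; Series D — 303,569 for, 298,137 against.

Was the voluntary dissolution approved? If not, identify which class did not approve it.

Series A: 3/5 of 2147421 = 1288452.60, rounded up to 1288453; 1,288,453 required, 1,288,916 in favor — approved.
Series B: 4/5 of 11112696 = 8890156.80, rounded up to 8890157; 8,890,157 required, 8,892,361 in favor — approved.
Series C: 2/3 of 3797292 = 2531528; 2,531,528 required, 2,530,896 in favor — not approved.
Series D: a majority of 607136 is 303569; 303,569 required, 303,569 in favor — approved.

Not approved — the Series C shares did not give the required vote.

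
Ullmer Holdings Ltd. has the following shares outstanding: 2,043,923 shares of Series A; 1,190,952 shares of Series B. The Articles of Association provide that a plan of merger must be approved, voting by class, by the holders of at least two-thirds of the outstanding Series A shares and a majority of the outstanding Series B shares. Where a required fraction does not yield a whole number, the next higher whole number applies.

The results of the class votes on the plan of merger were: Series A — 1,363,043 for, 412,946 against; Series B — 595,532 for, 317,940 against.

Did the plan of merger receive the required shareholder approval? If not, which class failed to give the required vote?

Approved — every class gave the required vote.

Series A: 2/3 of 2043923 = 1362615.33, rounded up to 1362616; 1,362,616 required, 1,363,043 in favor — approved.
Series B: a majority of 1190952 is 595477; 595,477 required, 595,532 in favor — approved.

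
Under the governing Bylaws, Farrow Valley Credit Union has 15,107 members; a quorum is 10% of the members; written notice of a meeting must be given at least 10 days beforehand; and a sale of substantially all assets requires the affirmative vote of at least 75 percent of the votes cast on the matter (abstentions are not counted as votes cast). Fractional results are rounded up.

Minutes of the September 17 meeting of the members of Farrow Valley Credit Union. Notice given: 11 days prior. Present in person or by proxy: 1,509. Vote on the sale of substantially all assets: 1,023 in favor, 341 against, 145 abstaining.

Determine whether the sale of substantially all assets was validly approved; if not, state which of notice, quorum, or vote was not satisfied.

Invalid — quorum requirement not satisfied.

Notice: 11 days given; 10 required. Satisfied.
Quorum: 10% of 15,107 = 1,510.70, rounded up to 1,511; 1,509 present. Not satisfied.
Vote: requires three-fourths of the votes cast (1,509 − 145 abstaining = 1,364); 3/4 of 1364 = 1023, so 1,023 needed; 1,023 in favor. Satisfied.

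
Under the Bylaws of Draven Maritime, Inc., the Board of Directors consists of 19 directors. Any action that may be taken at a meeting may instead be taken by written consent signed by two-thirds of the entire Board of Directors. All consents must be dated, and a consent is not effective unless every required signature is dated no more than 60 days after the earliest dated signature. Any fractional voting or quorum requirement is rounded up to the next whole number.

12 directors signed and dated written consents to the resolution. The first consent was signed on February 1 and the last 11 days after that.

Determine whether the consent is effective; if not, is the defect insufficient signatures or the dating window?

Not effective — insufficient signatures.

Signatures required: two-thirds of 19 — 2/3 of 19 = 12.67, rounded up to 13, so 13 needed; 12 signed. Insufficient.
Dating window: the latest signature is 11 days after the earliest; the limit is 60 days. Within the window.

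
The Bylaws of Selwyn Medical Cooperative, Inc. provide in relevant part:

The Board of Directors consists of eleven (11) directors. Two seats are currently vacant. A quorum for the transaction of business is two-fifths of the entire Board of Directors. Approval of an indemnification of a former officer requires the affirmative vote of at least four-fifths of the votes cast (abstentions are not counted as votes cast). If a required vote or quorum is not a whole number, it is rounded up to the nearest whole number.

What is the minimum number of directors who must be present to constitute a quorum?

2/5 of 11 = 4.40, rounded up to 5.

5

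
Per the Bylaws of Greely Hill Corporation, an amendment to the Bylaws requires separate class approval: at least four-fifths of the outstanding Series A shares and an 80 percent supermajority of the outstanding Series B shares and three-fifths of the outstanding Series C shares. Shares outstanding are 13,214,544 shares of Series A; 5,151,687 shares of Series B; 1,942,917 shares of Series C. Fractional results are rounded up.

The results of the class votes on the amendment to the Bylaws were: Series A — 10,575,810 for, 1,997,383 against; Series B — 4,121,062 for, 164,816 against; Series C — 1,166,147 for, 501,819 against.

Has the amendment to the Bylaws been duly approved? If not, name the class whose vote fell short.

Series A: 4/5 of 13214544 = 10571635.20, rounded up to 10571636; 10,571,636 required, 10,575,810 in favor — approved.
Series B: 4/5 of 5151687 = 4121349.60, rounded up to 4121350; 4,121,350 required, 4,121,062 in favor — not approved.
Series C: 3/5 of 1942917 = 1165750.20, rounded up to 1165751; 1,165,751 required, 1,166,147 in favor — approved.

Not approved — the Series B shares did not give the required vote.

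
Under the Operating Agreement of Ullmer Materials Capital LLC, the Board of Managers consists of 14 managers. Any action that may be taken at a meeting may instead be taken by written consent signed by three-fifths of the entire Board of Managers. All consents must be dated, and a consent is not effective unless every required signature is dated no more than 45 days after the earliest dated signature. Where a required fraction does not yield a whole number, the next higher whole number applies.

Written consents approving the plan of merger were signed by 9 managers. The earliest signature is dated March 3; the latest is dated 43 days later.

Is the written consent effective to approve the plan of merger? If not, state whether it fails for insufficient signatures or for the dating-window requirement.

Signatures required: three-fifths of 14 — 3/5 of 14 = 8.40, rounded up to 9, so 9 needed; 9 signed. Sufficient.
Dating window: the latest signature is 43 days after the earliest; the limit is 45 days. Within the window.

Effective — both the signature and dating-window requirements are satisfied.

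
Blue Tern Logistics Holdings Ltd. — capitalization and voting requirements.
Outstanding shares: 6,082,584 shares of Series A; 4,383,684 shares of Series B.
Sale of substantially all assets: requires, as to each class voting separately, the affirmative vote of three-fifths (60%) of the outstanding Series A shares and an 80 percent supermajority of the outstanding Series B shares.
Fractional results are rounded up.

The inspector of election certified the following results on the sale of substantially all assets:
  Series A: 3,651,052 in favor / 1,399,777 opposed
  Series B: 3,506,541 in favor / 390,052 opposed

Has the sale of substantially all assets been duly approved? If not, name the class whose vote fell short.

Not approved — the Series B shares did not give the required vote.

Series A: 3/5 of 6082584 = 3649550.40, rounded up to 3649551; 3,649,551 required, 3,651,052 in favor — approved.
Series B: 4/5 of 4383684 = 3506947.20, rounded up to 3506948; 3,506,948 required, 3,506,541 in favor — not approved.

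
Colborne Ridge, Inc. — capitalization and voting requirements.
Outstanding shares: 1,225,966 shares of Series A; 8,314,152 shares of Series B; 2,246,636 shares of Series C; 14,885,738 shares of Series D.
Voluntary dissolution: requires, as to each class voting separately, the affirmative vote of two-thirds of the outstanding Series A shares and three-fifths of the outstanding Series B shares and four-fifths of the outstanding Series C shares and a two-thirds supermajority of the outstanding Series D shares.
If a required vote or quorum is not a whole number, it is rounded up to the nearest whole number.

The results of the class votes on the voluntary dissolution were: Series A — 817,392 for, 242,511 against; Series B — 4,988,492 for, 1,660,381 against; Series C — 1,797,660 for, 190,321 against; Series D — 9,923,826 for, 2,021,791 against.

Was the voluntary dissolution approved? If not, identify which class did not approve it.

Series A: 2/3 of 1225966 = 817310.67, rounded up to 817311; 817,311 required, 817,392 in favor — approved.
Series B: 3/5 of 8314152 = 4988491.20, rounded up to 4988492; 4,988,492 required, 4,988,492 in favor — approved.
Series C: 4/5 of 2246636 = 1797308.80, rounded up to 1797309; 1,797,309 required, 1,797,660 in favor — approved.
Series D: 2/3 of 14885738 = 9923825.33, rounded up to 9923826; 9,923,826 required, 9,923,826 in favor — approved.

Approved — every class gave the required vote.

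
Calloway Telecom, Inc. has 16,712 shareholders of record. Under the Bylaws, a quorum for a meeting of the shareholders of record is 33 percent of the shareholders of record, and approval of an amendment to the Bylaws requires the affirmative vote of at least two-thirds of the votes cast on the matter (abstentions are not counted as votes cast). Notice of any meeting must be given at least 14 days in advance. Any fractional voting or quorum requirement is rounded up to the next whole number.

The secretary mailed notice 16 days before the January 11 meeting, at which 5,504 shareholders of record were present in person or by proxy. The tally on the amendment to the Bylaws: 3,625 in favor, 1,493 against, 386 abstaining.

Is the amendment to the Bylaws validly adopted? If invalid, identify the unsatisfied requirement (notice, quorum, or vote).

Invalid — quorum requirement not satisfied.

Notice: 16 days given; 14 required. Satisfied.
Quorum: 33% of 16,712 = 5,514.96, rounded up to 5,515; 5,504 present. Not satisfied.
Vote: requires two-thirds of the votes cast (5,504 − 386 abstaining = 5,118); 2/3 of 5118 = 3412, so 3,412 needed; 3,625 in favor. Satisfied.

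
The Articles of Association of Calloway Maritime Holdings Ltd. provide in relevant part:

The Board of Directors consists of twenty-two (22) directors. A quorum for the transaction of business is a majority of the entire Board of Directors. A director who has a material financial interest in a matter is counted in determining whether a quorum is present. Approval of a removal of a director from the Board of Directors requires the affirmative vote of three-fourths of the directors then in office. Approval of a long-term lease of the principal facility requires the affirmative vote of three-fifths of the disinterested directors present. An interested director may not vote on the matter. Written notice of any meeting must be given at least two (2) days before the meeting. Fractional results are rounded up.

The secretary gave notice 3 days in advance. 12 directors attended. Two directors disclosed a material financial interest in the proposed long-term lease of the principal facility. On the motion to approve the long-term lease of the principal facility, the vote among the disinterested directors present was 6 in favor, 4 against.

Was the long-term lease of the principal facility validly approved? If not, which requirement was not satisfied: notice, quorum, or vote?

Notice: 3 days given; 2 required (3 ≥ 2). Satisfied.
Quorum: 12 present (interested directors count toward quorum); quorum is 12. Satisfied.
Vote: the long-term lease of the principal facility requires three-fifths of the disinterested directors present (12 − 2 = 10). 3/5 of 10 = 6, so 6 affirmative votes are needed; 6 voted in favor. Satisfied.

Valid — all requirements satisfied.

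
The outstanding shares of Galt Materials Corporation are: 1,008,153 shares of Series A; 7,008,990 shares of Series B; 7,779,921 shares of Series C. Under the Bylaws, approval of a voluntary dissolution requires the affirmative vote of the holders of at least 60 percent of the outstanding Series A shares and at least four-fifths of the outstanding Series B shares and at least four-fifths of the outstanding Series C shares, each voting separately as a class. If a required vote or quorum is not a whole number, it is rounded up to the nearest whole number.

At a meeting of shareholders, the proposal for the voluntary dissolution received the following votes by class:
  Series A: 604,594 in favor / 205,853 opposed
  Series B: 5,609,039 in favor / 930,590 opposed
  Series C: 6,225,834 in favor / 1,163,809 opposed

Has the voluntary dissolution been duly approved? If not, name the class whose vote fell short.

Not approved — the Series A shares did not give the required vote.

Series A: 3/5 of 1008153 = 604891.80, rounded up to 604892; 604,892 required, 604,594 in favor — not approved.
Series B: 4/5 of 7008990 = 5607192; 5,607,192 required, 5,609,039 in favor — approved.
Series C: 4/5 of 7779921 = 6223936.80, rounded up to 6223937; 6,223,937 required, 6,225,834 in favor — approved.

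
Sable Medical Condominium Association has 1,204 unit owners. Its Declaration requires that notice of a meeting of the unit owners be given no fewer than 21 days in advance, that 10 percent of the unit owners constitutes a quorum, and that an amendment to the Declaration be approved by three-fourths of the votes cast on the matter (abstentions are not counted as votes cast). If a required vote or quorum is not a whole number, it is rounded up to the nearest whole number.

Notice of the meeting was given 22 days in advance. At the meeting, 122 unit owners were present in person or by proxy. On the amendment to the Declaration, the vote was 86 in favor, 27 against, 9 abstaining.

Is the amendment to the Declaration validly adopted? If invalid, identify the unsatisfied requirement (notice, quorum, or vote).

Notice: 22 days given; 21 required. Satisfied.
Quorum: 10% of 1,204 = 120.40, rounded up to 121; 122 present. Satisfied.
Vote: requires three-fourths of the votes cast (122 − 9 abstaining = 113); 3/4 of 113 = 84.75, rounded up to 85, so 85 needed; 86 in favor. Satisfied.

Valid — all requirements satisfied.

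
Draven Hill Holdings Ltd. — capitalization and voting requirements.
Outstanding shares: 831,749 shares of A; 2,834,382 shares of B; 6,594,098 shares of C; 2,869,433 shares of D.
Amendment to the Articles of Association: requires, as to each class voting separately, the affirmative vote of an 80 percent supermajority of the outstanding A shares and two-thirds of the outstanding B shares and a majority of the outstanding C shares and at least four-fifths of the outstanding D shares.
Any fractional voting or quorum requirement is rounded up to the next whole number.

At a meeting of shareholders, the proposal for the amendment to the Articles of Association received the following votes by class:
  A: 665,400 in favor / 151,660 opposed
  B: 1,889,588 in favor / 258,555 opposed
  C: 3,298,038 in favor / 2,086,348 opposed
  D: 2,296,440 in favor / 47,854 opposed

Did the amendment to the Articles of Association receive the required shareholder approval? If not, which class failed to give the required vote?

Approved — every class gave the required vote.

A: 4/5 of 831749 = 665399.20, rounded up to 665400; 665,400 required, 665,400 in favor — approved.
B: 2/3 of 2834382 = 1889588; 1,889,588 required, 1,889,588 in favor — approved.
C: a majority of 6594098 is 3297050; 3,297,050 required, 3,298,038 in favor — approved.
D: 4/5 of 2869433 = 2295546.40, rounded up to 2295547; 2,295,547 required, 2,296,440 in favor — approved.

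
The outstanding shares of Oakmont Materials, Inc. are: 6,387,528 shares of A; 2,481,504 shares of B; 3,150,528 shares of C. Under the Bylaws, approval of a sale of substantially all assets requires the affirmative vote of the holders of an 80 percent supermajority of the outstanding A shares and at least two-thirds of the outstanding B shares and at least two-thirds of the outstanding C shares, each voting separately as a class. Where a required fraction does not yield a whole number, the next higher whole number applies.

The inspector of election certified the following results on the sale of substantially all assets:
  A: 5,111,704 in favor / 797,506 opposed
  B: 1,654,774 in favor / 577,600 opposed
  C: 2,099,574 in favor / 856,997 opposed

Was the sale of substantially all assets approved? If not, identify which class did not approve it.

A: 4/5 of 6387528 = 5110022.40, rounded up to 5110023; 5,110,023 required, 5,111,704 in favor — approved.
B: 2/3 of 2481504 = 1654336; 1,654,336 required, 1,654,774 in favor — approved.
C: 2/3 of 3150528 = 2100352; 2,100,352 required, 2,099,574 in favor — not approved.

Not approved — the C shares did not give the required vote.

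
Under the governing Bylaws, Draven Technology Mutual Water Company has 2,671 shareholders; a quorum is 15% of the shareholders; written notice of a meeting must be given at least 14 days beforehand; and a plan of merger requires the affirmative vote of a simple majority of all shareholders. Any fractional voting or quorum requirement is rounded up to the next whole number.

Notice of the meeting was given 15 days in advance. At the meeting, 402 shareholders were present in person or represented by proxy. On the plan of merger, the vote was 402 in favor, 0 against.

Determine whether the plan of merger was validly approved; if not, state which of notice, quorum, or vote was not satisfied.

Notice: 15 days given; 14 required. Satisfied.
Quorum: 15% of 2,671 = 400.65, rounded up to 401; 402 present. Satisfied.
Vote: requires a majority of all shareholders (2,671); a majority of 2671 is 1336, so 1,336 needed; 402 in favor. Not satisfied.

Invalid — vote requirement not satisfied.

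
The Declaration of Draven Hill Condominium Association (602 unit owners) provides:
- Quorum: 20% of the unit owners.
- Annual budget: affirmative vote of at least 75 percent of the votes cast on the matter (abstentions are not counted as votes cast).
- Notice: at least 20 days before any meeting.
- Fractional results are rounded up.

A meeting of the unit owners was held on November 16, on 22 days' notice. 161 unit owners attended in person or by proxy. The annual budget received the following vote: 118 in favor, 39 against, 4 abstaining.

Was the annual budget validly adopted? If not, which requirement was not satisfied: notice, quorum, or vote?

Valid — all requirements satisfied.

Notice: 22 days given; 20 required. Satisfied.
Quorum: 20% of 602 = 120.40, rounded up to 121; 161 present. Satisfied.
Vote: requires three-fourths of the votes cast (161 − 4 abstaining = 157); 3/4 of 157 = 117.75, rounded up to 118, so 118 needed; 118 in favor. Satisfied.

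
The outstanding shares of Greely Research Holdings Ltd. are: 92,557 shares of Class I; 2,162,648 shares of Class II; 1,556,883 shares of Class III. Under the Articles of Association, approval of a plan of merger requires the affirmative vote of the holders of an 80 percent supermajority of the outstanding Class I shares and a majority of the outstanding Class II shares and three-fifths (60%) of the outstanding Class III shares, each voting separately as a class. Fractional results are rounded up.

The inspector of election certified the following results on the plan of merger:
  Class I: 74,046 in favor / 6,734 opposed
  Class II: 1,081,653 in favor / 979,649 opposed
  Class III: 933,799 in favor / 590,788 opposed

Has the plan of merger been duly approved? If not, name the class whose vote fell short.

Not approved — the Class III shares did not give the required vote.

Class I: 4/5 of 92557 = 74045.60, rounded up to 74046; 74,046 required, 74,046 in favor — approved.
Class II: a majority of 2162648 is 1081325; 1,081,325 required, 1,081,653 in favor — approved.
Class III: 3/5 of 1556883 = 934129.80, rounded up to 934130; 934,130 required, 933,799 in favor — not approved.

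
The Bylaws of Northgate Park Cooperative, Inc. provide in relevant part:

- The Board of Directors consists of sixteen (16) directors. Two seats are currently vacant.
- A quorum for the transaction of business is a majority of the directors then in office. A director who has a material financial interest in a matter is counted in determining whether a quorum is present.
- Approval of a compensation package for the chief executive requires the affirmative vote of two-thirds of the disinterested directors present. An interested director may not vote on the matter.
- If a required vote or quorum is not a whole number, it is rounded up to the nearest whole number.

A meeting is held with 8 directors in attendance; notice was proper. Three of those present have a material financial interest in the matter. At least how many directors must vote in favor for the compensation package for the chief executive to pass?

4

The compensation package for the chief executive requires two-thirds of the disinterested directors present (8 − 3 = 5).
2/3 of 5 = 3.33, rounded up to 4.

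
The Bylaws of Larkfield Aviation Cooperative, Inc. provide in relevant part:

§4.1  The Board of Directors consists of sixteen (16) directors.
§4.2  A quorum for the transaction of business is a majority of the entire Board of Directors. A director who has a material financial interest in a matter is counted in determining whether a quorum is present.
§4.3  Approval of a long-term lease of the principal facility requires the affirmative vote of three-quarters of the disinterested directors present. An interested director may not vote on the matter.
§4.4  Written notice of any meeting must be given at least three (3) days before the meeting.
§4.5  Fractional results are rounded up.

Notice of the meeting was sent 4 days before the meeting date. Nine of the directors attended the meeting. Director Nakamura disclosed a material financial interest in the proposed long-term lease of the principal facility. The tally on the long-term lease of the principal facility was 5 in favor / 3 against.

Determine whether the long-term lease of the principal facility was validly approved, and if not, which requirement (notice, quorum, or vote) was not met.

Invalid — vote requirement not satisfied.

Notice: 4 days given; 3 required (4 ≥ 3). Satisfied.
Quorum: 9 present (interested directors count toward quorum); quorum is 9. Satisfied.
Vote: the long-term lease of the principal facility requires three-fourths of the disinterested directors present (9 − 1 = 8). 3/4 of 8 = 6, so 6 affirmative votes are needed; 5 voted in favor. Not satisfied.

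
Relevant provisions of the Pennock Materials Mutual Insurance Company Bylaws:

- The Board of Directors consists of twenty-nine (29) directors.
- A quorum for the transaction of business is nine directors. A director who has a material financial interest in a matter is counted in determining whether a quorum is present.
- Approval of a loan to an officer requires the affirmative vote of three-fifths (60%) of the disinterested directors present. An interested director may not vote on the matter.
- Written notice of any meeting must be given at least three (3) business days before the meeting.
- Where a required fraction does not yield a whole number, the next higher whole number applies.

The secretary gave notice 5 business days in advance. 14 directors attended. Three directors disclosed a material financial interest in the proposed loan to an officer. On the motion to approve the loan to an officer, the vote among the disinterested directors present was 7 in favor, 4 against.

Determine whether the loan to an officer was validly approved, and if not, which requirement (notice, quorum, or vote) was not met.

Notice: 5 business days given; 3 required (5 ≥ 3). Satisfied.
Quorum: 14 present (interested directors count toward quorum); quorum is 9. Satisfied.
Vote: the loan to an officer requires three-fifths of the disinterested directors present (14 − 3 = 11). 3/5 of 11 = 6.60, rounded up to 7, so 7 affirmative votes are needed; 7 voted in favor. Satisfied.

Valid — all requirements satisfied.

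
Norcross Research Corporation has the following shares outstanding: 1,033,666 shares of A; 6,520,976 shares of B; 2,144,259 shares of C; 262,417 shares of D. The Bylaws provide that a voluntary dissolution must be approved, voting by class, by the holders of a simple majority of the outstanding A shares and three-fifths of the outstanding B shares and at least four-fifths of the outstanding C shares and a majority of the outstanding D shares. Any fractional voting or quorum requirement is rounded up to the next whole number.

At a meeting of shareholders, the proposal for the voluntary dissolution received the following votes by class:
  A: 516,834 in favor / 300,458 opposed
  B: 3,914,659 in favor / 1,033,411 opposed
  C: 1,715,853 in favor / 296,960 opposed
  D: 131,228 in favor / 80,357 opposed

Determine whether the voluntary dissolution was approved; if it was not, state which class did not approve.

A: a majority of 1033666 is 516834; 516,834 required, 516,834 in favor — approved.
B: 3/5 of 6520976 = 3912585.60, rounded up to 3912586; 3,912,586 required, 3,914,659 in favor — approved.
C: 4/5 of 2144259 = 1715407.20, rounded up to 1715408; 1,715,408 required, 1,715,853 in favor — approved.
D: a majority of 262417 is 131209; 131,209 required, 131,228 in favor — approved.

Approved — every class gave the required vote.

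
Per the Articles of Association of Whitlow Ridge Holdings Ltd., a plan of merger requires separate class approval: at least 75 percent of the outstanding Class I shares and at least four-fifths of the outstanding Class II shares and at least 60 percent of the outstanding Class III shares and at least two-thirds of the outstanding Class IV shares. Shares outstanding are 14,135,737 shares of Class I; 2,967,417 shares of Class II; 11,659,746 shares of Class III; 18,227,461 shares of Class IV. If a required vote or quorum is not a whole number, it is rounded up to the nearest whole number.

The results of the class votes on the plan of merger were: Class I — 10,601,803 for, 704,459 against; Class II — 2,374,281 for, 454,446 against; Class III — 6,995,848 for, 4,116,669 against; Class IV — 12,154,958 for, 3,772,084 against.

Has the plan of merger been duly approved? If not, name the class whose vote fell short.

Approved — every class gave the required vote.

Class I: 3/4 of 14135737 = 10601802.75, rounded up to 10601803; 10,601,803 required, 10,601,803 in favor — approved.
Class II: 4/5 of 2967417 = 2373933.60, rounded up to 2373934; 2,373,934 required, 2,374,281 in favor — approved.
Class III: 3/5 of 11659746 = 6995847.60, rounded up to 6995848; 6,995,848 required, 6,995,848 in favor — approved.
Class IV: 2/3 of 18227461 = 12151640.67, rounded up to 12151641; 12,151,641 required, 12,154,958 in favor — approved.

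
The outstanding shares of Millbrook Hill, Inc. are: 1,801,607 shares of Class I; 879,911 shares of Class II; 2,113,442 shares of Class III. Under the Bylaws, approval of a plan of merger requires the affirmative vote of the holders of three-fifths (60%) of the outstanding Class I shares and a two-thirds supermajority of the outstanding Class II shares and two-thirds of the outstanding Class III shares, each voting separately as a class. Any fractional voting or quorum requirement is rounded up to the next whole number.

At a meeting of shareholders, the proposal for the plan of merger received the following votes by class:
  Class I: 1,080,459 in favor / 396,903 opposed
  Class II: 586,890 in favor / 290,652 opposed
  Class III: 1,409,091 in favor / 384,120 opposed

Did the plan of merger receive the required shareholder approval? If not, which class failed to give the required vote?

Not approved — the Class I shares did not give the required vote.

Class I: 3/5 of 1801607 = 1080964.20, rounded up to 1080965; 1,080,965 required, 1,080,459 in favor — not approved.
Class II: 2/3 of 879911 = 586607.33, rounded up to 586608; 586,608 required, 586,890 in favor — approved.
Class III: 2/3 of 2113442 = 1408961.33, rounded up to 1408962; 1,408,962 required, 1,409,091 in favor — approved.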